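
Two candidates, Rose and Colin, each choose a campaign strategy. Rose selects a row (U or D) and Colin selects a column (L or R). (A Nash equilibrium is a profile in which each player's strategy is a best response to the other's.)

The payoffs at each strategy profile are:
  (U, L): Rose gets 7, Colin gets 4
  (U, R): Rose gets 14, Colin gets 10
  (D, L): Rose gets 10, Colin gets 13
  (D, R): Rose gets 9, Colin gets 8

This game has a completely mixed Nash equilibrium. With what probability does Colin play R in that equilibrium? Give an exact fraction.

3/8

Let q be the probability that Colin plays L. In a completely mixed equilibrium, Rose must be indifferent between U and D.
Rose's expected payoff from U is 7q + 14(1−q); from D it is 10q + 9(1−q).
Setting these equal: −7q + 14 = q + 9, so q = 5/8.
Therefore Colin plays R with probability 1 − 5/8 = 3/8.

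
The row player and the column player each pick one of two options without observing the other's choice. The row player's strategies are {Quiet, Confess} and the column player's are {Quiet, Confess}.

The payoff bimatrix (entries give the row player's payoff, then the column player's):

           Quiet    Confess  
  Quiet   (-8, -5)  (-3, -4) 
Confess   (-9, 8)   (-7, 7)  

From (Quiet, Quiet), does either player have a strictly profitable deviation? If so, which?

The column player

The row player at (Quiet, Quiet) earns -8; deviating to Confess yields -9 — not better.
The column player earns -5; deviating to Confess yields -4 — a strict improvement.
Only the column player has a strictly profitable deviation.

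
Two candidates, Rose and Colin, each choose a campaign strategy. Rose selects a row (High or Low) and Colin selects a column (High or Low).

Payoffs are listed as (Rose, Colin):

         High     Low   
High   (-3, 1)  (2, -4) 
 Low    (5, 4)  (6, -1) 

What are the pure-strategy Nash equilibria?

(High, High): Rose prefers Low (5 > -3) — not an equilibrium.
(High, Low): Rose prefers Low (6 > 2); Colin prefers High (1 > -4) — not an equilibrium.
(Low, High): Rose gets 5 ≥ -3 from High, and Colin gets 4 ≥ -1 from Low — Nash equilibrium.
(Low, Low): Colin prefers High (4 > -1) — not an equilibrium.

(Low, High)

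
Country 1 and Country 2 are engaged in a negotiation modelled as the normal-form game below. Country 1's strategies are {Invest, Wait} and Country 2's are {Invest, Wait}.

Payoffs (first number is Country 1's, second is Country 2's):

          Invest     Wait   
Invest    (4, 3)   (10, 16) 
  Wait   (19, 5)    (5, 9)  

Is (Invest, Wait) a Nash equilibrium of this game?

Yes

At (Invest, Wait), Country 1 earns 10; switching to Wait would give 5, so Country 1 has no profitable deviation.
Country 2 earns 16; switching to Invest would give 3, so Country 2 has no profitable deviation.
Neither player can gain by a unilateral deviation, so this profile is a Nash equilibrium.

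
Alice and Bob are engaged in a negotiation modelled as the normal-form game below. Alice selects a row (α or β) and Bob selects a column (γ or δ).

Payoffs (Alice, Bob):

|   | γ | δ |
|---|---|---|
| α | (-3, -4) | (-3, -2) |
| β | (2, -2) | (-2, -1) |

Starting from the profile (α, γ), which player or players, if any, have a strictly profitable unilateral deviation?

Both

Alice at (α, γ) earns -3; deviating to β yields 2 — a strict improvement.
Bob earns -4; deviating to δ yields -2 — a strict improvement.
Both Alice and Bob have strictly profitable deviations.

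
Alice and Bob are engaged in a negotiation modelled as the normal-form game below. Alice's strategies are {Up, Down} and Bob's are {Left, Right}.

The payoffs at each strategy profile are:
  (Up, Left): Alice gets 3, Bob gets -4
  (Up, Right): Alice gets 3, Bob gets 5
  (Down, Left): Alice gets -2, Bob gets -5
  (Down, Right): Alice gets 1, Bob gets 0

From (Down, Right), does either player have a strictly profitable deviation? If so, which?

Alice at (Down, Right) earns 1; deviating to Up yields 3 — a strict improvement.
Bob earns 0; deviating to Left yields -5 — not better.
Only Alice has a strictly profitable deviation.

Alice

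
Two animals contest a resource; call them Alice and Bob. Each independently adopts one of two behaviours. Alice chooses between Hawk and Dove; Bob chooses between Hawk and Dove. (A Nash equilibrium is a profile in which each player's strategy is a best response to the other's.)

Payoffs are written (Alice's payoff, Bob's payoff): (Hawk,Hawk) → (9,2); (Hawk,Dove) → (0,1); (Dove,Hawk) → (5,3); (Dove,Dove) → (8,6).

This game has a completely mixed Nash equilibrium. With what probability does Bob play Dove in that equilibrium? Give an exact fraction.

Let q be the probability that Bob plays Hawk. In a completely mixed equilibrium, Alice must be indifferent between Hawk and Dove.
Alice's expected payoff from Hawk is 9q; from Dove it is 5q + 8(1−q).
Setting these equal: 9q = −3q + 8, so q = 2/3.
Therefore Bob plays Dove with probability 1 − 2/3 = 1/3.

1/3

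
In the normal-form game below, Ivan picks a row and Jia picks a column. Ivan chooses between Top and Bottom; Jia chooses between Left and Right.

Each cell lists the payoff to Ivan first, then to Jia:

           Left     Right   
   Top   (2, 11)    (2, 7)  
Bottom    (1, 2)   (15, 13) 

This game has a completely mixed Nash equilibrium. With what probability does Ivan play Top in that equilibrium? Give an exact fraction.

11/15

Let x be the probability that Ivan plays Top. In a completely mixed equilibrium, Jia must be indifferent between Left and Right.
Jia's expected payoff from Left is 11x + 2(1−x); from Right it is 7x + 13(1−x).
Setting these equal: 9x + 2 = −6x + 13, so x = 11/15.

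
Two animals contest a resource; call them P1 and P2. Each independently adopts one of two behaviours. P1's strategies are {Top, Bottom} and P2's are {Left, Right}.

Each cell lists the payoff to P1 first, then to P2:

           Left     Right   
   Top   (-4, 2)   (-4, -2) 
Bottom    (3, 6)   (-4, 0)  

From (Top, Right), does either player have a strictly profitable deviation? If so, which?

P1 at (Top, Right) earns -4; deviating to Bottom yields -4 — not better.
P2 earns -2; deviating to Left yields 2 — a strict improvement.
Only P2 has a strictly profitable deviation.

P2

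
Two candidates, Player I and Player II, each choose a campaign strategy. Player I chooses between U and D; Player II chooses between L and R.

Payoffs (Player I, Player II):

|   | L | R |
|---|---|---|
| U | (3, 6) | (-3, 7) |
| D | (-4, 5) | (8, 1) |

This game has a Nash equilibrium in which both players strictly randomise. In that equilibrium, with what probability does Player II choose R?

7/18

Let y be the probability that Player II plays L. In a completely mixed equilibrium, Player I must be indifferent between U and D.
Player I's expected payoff from U is 3y − 3(1−y); from D it is −4y + 8(1−y).
Setting these equal: 6y − 3 = −12y + 8, so y = 11/18.
Therefore Player II plays R with probability 1 − 11/18 = 7/18.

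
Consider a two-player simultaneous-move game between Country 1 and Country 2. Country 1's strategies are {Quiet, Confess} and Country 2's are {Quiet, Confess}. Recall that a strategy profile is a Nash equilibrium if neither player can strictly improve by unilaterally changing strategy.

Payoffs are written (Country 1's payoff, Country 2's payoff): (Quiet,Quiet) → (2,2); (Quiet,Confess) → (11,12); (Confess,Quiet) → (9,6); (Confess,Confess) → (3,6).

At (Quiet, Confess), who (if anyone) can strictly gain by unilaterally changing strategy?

Country 1 at (Quiet, Confess) earns 11; deviating to Confess yields 3 — not better.
Country 2 earns 12; deviating to Quiet yields 2 — not better.
Neither player can strictly improve; the profile is a Nash equilibrium.

Neither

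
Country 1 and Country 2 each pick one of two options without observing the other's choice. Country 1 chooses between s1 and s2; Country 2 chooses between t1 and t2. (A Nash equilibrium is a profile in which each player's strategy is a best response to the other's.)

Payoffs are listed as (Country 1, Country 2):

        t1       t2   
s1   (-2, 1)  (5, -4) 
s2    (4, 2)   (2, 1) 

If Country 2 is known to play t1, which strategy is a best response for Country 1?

Against t1, Country 1 earns -2 from s1 and 4 from s2.
So s2 is the best response.

s2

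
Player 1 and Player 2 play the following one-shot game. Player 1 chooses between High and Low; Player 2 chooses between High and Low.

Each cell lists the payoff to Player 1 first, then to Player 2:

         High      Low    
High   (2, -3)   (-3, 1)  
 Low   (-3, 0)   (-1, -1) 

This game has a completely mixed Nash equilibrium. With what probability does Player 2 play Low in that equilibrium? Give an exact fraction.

5/7

Let c be the probability that Player 2 plays High. In a completely mixed equilibrium, Player 1 must be indifferent between High and Low.
Player 1's expected payoff from High is 2c − 3(1−c); from Low it is −3c − (1−c).
Setting these equal: 5c − 3 = −2c − 1, so c = 2/7.
Therefore Player 2 plays Low with probability 1 − 2/7 = 5/7.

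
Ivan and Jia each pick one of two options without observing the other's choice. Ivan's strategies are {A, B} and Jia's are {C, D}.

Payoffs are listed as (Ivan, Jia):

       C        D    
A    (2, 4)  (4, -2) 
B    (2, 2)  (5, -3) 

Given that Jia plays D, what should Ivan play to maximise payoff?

B

Against D, Ivan earns 4 from A and 5 from B.
So B is the best response.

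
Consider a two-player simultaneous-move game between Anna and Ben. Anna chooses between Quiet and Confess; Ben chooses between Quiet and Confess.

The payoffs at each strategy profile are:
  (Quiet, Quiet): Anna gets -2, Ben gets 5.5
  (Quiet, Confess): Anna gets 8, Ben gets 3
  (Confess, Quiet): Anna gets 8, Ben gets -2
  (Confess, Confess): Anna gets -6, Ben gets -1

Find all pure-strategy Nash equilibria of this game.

none

(Quiet, Quiet): Anna prefers Confess (8 > -2) — not an equilibrium.
(Quiet, Confess): Ben prefers Quiet (5.5 > 3) — not an equilibrium.
(Confess, Quiet): Ben prefers Confess (-1 > -2) — not an equilibrium.
(Confess, Confess): Anna prefers Quiet (8 > -6) — not an equilibrium.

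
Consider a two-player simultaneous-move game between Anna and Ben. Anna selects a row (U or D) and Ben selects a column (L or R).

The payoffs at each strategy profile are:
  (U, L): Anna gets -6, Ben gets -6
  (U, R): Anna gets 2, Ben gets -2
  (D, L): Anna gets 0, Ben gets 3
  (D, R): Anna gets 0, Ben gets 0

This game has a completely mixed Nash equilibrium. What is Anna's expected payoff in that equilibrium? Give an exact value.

First find q, the probability Ben plays L, from Anna's indifference between U and D: −6q + 2(1−q) = 0, giving q = 1/4.
Since Anna is indifferent in equilibrium, Anna's expected payoff equals the payoff from either row against (1/4, 3/4). Using U: −6(1/4) + 2(3/4) = 0.

0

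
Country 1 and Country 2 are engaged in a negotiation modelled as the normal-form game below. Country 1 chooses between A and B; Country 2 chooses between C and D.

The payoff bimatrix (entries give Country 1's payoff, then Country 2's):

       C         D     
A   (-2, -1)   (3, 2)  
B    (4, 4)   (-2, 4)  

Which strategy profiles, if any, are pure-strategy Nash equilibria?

(A, C): Country 1 prefers B (4 > -2); Country 2 prefers D (2 > -1) — not an equilibrium.
(A, D): Country 1 gets 3 ≥ -2 from B, and Country 2 gets 2 ≥ -1 from C — Nash equilibrium.
(B, C): Country 1 gets 4 ≥ -2 from A, and Country 2 gets 4 ≥ 4 from D — Nash equilibrium.
(B, D): Country 1 prefers A (3 > -2) — not an equilibrium.

(A, D) and (B, C)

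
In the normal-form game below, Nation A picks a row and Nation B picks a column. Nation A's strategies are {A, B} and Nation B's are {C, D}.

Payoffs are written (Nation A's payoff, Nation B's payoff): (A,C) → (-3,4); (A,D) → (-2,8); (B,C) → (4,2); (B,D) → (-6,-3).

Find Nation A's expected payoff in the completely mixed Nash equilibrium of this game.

First find y, the probability Nation B plays C, from Nation A's indifference between A and B: −3y − 2(1−y) = 4y − 6(1−y), giving y = 4/11.
Since Nation A is indifferent in equilibrium, Nation A's expected payoff equals the payoff from either row against (4/11, 7/11). Using A: −3(4/11) − 2(7/11) = -26/11.

-26/11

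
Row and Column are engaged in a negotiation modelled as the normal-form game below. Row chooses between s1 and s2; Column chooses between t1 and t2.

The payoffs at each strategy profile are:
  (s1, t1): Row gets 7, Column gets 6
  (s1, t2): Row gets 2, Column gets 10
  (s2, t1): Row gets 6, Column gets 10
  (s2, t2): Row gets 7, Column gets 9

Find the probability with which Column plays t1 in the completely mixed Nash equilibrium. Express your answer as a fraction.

Let c be the probability that Column plays t1. In a completely mixed equilibrium, Row must be indifferent between s1 and s2.
Row's expected payoff from s1 is 7c + 2(1−c); from s2 it is 6c + 7(1−c).
Setting these equal: 5c + 2 = −c + 7, so c = 5/6.

5/6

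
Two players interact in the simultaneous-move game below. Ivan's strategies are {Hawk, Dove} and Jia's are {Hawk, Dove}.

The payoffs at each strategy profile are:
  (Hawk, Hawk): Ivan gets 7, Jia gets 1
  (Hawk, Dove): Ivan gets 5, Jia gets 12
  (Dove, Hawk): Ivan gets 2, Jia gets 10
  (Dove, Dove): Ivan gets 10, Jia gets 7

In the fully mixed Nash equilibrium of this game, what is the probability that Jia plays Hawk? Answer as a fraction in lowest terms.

1/2

Let c be the probability that Jia plays Hawk. In a completely mixed equilibrium, Ivan must be indifferent between Hawk and Dove.
Ivan's expected payoff from Hawk is 7c + 5(1−c); from Dove it is 2c + 10(1−c).
Setting these equal: 2c + 5 = −8c + 10, so c = 1/2.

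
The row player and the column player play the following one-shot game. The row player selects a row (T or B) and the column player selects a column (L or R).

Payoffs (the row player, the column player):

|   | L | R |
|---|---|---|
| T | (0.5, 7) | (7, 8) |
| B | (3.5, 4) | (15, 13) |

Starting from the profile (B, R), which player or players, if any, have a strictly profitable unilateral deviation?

The row player at (B, R) earns 15; deviating to T yields 7 — not better.
The column player earns 13; deviating to L yields 4 — not better.
Neither player can strictly improve; the profile is a Nash equilibrium.

Neither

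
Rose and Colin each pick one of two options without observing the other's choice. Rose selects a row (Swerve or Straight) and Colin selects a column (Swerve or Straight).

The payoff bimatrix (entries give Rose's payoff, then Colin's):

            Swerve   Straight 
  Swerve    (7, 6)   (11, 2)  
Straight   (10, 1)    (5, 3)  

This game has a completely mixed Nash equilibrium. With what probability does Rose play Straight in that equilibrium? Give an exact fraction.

Let x be the probability that Rose plays Swerve. In a completely mixed equilibrium, Colin must be indifferent between Swerve and Straight.
Colin's expected payoff from Swerve is 6x + (1−x); from Straight it is 2x + 3(1−x).
Setting these equal: 5x + 1 = −x + 3, so x = 1/3.
Therefore Rose plays Straight with probability 1 − 1/3 = 2/3.

2/3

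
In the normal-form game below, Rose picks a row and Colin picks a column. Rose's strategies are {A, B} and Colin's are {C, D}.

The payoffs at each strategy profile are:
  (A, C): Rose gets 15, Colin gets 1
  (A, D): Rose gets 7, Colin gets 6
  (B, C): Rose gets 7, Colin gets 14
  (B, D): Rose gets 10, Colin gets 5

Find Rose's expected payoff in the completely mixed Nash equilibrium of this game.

101/11

First find q, the probability Colin plays C, from Rose's indifference between A and B: 15q + 7(1−q) = 7q + 10(1−q), giving q = 3/11.
Since Rose is indifferent in equilibrium, Rose's expected payoff equals the payoff from either row against (3/11, 8/11). Using A: 15(3/11) + 7(8/11) = 101/11.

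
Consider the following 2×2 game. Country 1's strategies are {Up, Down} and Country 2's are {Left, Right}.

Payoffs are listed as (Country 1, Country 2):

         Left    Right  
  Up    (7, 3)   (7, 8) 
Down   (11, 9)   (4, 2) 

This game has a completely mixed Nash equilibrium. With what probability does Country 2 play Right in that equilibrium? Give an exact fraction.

Let y be the probability that Country 2 plays Left. In a completely mixed equilibrium, Country 1 must be indifferent between Up and Down.
Country 1's expected payoff from Up is 7y + 7(1−y); from Down it is 11y + 4(1−y).
Setting these equal: 7 = 7y + 4, so y = 3/7.
Therefore Country 2 plays Right with probability 1 − 3/7 = 4/7.

4/7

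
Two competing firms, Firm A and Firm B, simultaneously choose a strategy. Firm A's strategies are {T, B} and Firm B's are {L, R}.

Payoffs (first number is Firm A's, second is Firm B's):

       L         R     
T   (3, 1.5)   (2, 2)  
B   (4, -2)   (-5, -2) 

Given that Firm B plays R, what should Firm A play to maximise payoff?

Against R, Firm A earns 2 from T and -5 from B.
So T is the best response.

T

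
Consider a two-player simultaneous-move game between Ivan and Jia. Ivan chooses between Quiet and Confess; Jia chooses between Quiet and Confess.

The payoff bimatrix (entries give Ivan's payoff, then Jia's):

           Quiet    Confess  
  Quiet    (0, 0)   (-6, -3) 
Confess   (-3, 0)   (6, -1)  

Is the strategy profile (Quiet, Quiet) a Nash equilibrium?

Yes

At (Quiet, Quiet), Ivan earns 0; switching to Confess would give -3, so Ivan has no profitable deviation.
Jia earns 0; switching to Confess would give -3, so Jia has no profitable deviation.
Neither player can gain by a unilateral deviation, so this profile is a Nash equilibrium.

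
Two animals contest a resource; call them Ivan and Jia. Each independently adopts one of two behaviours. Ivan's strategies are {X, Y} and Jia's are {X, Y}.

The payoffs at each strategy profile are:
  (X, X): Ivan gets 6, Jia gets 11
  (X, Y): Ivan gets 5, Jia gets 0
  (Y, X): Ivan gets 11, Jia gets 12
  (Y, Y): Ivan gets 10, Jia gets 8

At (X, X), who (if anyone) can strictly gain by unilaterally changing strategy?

Ivan at (X, X) earns 6; deviating to Y yields 11 — a strict improvement.
Jia earns 11; deviating to Y yields 0 — not better.
Only Ivan has a strictly profitable deviation.

Ivan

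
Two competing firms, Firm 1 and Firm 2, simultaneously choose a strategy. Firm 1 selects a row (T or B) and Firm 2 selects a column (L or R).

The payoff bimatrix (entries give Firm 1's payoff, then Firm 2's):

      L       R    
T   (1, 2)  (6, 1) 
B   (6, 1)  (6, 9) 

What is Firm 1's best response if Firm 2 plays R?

Against R, Firm 1 earns 6 from T and 6 from B.
So either strategy is a best response.

either — both T and B are best responses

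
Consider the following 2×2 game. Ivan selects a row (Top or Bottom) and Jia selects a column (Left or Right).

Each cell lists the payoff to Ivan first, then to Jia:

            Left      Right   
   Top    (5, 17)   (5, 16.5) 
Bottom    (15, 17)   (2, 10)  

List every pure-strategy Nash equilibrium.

(Bottom, Left)

(Top, Left): Ivan prefers Bottom (15 > 5) — not an equilibrium.
(Top, Right): Jia prefers Left (17 > 16.5) — not an equilibrium.
(Bottom, Left): Ivan gets 15 ≥ 5 from Top, and Jia gets 17 ≥ 10 from Right — Nash equilibrium.
(Bottom, Right): Ivan prefers Top (5 > 2); Jia prefers Left (17 > 10) — not an equilibrium.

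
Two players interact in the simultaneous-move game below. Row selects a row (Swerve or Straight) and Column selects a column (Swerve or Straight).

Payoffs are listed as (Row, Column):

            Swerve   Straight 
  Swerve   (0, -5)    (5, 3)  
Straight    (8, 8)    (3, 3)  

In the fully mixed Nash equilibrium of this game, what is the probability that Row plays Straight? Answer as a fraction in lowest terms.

Let r be the probability that Row plays Swerve. In a completely mixed equilibrium, Column must be indifferent between Swerve and Straight.
Column's expected payoff from Swerve is −5r + 8(1−r); from Straight it is 3r + 3(1−r).
Setting these equal: −13r + 8 = 3, so r = 5/13.
Therefore Row plays Straight with probability 1 − 5/13 = 8/13.

8/13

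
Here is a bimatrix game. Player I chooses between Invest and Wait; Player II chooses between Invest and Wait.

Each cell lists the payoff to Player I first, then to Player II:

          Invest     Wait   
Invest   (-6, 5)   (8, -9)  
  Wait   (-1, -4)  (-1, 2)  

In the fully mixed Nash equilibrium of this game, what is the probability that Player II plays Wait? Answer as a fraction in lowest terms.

5/14

Let c be the probability that Player II plays Invest. In a completely mixed equilibrium, Player I must be indifferent between Invest and Wait.
Player I's expected payoff from Invest is −6c + 8(1−c); from Wait it is −c − (1−c).
Setting these equal: −14c + 8 = -1, so c = 9/14.
Therefore Player II plays Wait with probability 1 − 9/14 = 5/14.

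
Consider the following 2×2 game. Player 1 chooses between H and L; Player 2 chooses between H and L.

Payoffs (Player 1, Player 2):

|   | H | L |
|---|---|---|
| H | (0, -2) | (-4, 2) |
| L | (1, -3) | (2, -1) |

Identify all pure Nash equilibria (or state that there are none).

(L, L)

(H, H): Player 1 prefers L (1 > 0); Player 2 prefers L (2 > -2) — not an equilibrium.
(H, L): Player 1 prefers L (2 > -4) — not an equilibrium.
(L, H): Player 2 prefers L (-1 > -3) — not an equilibrium.
(L, L): Player 1 gets 2 ≥ -4 from H, and Player 2 gets -1 ≥ -3 from H — Nash equilibrium.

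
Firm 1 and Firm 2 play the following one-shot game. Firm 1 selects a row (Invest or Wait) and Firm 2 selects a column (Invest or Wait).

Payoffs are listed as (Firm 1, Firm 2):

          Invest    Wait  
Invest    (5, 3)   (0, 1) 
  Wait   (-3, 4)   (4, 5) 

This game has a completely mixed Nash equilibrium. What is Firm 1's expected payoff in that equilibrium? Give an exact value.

First find q, the probability Firm 2 plays Invest, from Firm 1's indifference between Invest and Wait: 5q = −3q + 4(1−q), giving q = 1/3.
Since Firm 1 is indifferent in equilibrium, Firm 1's expected payoff equals the payoff from either row against (1/3, 2/3). Using Invest: 5(1/3) = 5/3.

5/3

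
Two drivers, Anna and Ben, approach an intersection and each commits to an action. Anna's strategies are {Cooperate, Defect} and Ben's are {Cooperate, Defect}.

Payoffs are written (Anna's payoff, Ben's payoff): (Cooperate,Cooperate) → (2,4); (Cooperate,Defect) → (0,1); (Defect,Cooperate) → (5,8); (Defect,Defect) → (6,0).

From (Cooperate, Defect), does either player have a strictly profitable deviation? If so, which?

Both

Anna at (Cooperate, Defect) earns 0; deviating to Defect yields 6 — a strict improvement.
Ben earns 1; deviating to Cooperate yields 4 — a strict improvement.
Both Anna and Ben have strictly profitable deviations.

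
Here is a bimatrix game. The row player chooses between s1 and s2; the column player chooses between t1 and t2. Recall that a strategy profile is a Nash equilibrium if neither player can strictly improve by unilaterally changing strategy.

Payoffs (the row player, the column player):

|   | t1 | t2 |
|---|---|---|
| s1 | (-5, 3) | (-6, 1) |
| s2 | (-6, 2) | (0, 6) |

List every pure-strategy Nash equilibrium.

(s1, t1) and (s2, t2)

(s1, t1): the row player gets -5 ≥ -6 from s2, and the column player gets 3 ≥ 1 from t2 — Nash equilibrium.
(s1, t2): the row player prefers s2 (0 > -6); the column player prefers t1 (3 > 1) — not an equilibrium.
(s2, t1): the row player prefers s1 (-5 > -6); the column player prefers t2 (6 > 2) — not an equilibrium.
(s2, t2): the row player gets 0 ≥ -6 from s1, and the column player gets 6 ≥ 2 from t1 — Nash equilibrium.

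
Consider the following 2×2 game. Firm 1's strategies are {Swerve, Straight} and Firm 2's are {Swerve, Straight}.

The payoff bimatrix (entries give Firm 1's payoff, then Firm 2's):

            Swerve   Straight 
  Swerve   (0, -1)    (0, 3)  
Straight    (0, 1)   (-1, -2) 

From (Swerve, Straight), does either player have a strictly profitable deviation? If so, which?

Firm 1 at (Swerve, Straight) earns 0; deviating to Straight yields -1 — not better.
Firm 2 earns 3; deviating to Swerve yields -1 — not better.
Neither player can strictly improve; the profile is a Nash equilibrium.

Neither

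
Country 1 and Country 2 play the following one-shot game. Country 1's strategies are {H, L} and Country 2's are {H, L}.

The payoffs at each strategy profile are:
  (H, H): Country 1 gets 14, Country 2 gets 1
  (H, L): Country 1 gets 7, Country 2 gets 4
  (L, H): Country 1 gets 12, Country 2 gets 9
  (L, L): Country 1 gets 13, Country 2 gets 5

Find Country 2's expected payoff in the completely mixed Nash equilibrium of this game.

First find x, the probability Country 1 plays H, from Country 2's indifference between H and L: x + 9(1−x) = 4x + 5(1−x), giving x = 4/7.
Since Country 2 is indifferent in equilibrium, Country 2's expected payoff equals the payoff from either column against (4/7, 3/7). Using H: (4/7) + 9(3/7) = 31/7.

31/7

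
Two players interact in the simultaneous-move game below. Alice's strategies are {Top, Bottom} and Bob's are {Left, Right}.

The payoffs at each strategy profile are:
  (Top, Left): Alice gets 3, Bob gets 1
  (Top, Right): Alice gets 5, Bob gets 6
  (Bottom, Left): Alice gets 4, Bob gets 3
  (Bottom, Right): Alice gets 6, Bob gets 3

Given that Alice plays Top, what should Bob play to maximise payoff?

Against Top, Bob earns 1 from Left and 6 from Right.
So Right is the best response.

Right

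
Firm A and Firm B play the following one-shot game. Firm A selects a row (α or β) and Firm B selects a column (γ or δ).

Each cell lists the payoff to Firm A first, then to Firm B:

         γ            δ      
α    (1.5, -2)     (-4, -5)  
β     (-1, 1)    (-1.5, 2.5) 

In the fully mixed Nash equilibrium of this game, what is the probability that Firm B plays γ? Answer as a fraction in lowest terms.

1/2

Let y be the probability that Firm B plays γ. In a completely mixed equilibrium, Firm A must be indifferent between α and β.
Firm A's expected payoff from α is 1.5y − 4(1−y); from β it is −y − 1.5(1−y).
Setting these equal: 5.5y − 4 = 0.5y − 1.5, so y = 1/2.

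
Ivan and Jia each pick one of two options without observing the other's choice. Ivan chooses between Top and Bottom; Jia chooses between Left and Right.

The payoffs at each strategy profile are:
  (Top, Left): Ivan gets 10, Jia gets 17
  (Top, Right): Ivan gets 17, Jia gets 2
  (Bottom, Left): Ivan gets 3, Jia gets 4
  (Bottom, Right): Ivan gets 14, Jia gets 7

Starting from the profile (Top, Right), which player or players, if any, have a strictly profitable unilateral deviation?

Ivan at (Top, Right) earns 17; deviating to Bottom yields 14 — not better.
Jia earns 2; deviating to Left yields 17 — a strict improvement.
Only Jia has a strictly profitable deviation.

Jia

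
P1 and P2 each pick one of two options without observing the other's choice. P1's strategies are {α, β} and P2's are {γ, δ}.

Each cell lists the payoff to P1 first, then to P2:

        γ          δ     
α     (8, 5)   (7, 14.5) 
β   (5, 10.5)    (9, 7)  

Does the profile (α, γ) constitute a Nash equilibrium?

At (α, γ), P1 earns 8; switching to β would give 5, so P1 has no profitable deviation.
P2 earns 5; switching to δ would give 14.5, so P2 would deviate.
Since at least one player can profitably deviate, this is not a Nash equilibrium.

No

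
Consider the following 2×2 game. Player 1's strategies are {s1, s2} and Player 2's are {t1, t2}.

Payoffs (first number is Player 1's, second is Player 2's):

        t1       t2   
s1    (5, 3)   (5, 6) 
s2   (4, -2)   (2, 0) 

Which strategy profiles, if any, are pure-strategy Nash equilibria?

(s1, t2)

(s1, t1): Player 2 prefers t2 (6 > 3) — not an equilibrium.
(s1, t2): Player 1 gets 5 ≥ 2 from s2, and Player 2 gets 6 ≥ 3 from t1 — Nash equilibrium.
(s2, t1): Player 1 prefers s1 (5 > 4); Player 2 prefers t2 (0 > -2) — not an equilibrium.
(s2, t2): Player 1 prefers s1 (5 > 2) — not an equilibrium.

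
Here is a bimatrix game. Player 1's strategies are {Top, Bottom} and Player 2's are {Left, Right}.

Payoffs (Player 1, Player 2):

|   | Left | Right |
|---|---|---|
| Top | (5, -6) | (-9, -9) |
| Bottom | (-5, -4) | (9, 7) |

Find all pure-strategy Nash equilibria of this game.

(Top, Left) and (Bottom, Right)

(Top, Left): Player 1 gets 5 ≥ -5 from Bottom, and Player 2 gets -6 ≥ -9 from Right — Nash equilibrium.
(Top, Right): Player 1 prefers Bottom (9 > -9); Player 2 prefers Left (-6 > -9) — not an equilibrium.
(Bottom, Left): Player 1 prefers Top (5 > -5); Player 2 prefers Right (7 > -4) — not an equilibrium.
(Bottom, Right): Player 1 gets 9 ≥ -9 from Top, and Player 2 gets 7 ≥ -4 from Left — Nash equilibrium.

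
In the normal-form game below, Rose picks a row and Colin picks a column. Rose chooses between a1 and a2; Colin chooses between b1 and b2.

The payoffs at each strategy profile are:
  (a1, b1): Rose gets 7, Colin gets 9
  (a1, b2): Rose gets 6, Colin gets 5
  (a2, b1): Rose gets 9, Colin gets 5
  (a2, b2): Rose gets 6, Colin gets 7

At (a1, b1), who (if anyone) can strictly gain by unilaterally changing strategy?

Rose

Rose at (a1, b1) earns 7; deviating to a2 yields 9 — a strict improvement.
Colin earns 9; deviating to b2 yields 5 — not better.
Only Rose has a strictly profitable deviation.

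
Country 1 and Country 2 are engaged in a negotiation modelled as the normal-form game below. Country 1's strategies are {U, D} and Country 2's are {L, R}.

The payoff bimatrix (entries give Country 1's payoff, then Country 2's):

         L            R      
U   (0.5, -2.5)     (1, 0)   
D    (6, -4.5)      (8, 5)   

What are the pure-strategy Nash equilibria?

(D, R)

(U, L): Country 1 prefers D (6 > 0.5); Country 2 prefers R (0 > -2.5) — not an equilibrium.
(U, R): Country 1 prefers D (8 > 1) — not an equilibrium.
(D, L): Country 2 prefers R (5 > -4.5) — not an equilibrium.
(D, R): Country 1 gets 8 ≥ 1 from U, and Country 2 gets 5 ≥ -4.5 from L — Nash equilibrium.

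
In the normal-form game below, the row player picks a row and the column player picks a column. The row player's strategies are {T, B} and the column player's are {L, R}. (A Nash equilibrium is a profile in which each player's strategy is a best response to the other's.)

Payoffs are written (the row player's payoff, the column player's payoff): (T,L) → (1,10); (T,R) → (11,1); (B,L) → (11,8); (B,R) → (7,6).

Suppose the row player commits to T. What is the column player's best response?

L

Against T, the column player earns 10 from L and 1 from R.
So L is the best response.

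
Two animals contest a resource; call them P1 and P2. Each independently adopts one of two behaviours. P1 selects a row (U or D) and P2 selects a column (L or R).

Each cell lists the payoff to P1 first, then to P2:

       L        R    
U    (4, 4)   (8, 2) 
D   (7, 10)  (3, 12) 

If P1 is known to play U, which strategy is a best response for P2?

L

Against U, P2 earns 4 from L and 2 from R.
So L is the best response.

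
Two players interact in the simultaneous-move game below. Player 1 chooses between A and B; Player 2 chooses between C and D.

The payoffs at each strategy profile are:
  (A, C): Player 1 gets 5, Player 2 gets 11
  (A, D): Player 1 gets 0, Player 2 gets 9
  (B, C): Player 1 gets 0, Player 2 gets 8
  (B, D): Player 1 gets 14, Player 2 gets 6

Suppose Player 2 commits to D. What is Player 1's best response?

Against D, Player 1 earns 0 from A and 14 from B.
So B is the best response.

B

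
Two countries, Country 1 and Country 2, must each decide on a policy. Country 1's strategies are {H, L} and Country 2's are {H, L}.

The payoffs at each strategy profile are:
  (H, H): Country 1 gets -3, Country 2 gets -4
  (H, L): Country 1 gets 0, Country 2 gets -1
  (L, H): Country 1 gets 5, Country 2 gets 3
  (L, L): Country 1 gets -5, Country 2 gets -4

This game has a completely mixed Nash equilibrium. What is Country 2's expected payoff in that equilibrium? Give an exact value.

-19/10

First find x, the probability Country 1 plays H, from Country 2's indifference between H and L: −4x + 3(1−x) = −x − 4(1−x), giving x = 7/10.
Since Country 2 is indifferent in equilibrium, Country 2's expected payoff equals the payoff from either column against (7/10, 3/10). Using H: −4(7/10) + 3(3/10) = -19/10.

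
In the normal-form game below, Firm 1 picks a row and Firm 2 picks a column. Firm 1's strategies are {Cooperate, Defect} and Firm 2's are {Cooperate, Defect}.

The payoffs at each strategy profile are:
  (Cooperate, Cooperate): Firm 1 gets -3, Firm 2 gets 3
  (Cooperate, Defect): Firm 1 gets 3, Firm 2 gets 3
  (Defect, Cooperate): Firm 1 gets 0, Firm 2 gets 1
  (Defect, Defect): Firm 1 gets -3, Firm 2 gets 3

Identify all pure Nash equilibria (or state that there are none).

(Cooperate, Cooperate): Firm 1 prefers Defect (0 > -3) — not an equilibrium.
(Cooperate, Defect): Firm 1 gets 3 ≥ -3 from Defect, and Firm 2 gets 3 ≥ 3 from Cooperate — Nash equilibrium.
(Defect, Cooperate): Firm 2 prefers Defect (3 > 1) — not an equilibrium.
(Defect, Defect): Firm 1 prefers Cooperate (3 > -3) — not an equilibrium.

(Cooperate, Defect)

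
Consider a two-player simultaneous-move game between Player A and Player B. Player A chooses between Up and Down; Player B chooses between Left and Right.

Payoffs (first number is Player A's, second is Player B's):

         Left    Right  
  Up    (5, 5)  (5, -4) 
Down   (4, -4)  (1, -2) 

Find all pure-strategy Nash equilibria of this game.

(Up, Left): Player A gets 5 ≥ 4 from Down, and Player B gets 5 ≥ -4 from Right — Nash equilibrium.
(Up, Right): Player B prefers Left (5 > -4) — not an equilibrium.
(Down, Left): Player A prefers Up (5 > 4); Player B prefers Right (-2 > -4) — not an equilibrium.
(Down, Right): Player A prefers Up (5 > 1) — not an equilibrium.

(Up, Left)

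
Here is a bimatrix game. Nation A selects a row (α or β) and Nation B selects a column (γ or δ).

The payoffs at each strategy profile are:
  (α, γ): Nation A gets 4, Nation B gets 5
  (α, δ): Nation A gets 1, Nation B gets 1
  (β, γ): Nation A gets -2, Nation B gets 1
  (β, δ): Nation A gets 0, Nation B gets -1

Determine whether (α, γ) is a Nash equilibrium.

Yes

At (α, γ), Nation A earns 4; switching to β would give -2, so Nation A has no profitable deviation.
Nation B earns 5; switching to δ would give 1, so Nation B has no profitable deviation.
Neither player can gain by a unilateral deviation, so this profile is a Nash equilibrium.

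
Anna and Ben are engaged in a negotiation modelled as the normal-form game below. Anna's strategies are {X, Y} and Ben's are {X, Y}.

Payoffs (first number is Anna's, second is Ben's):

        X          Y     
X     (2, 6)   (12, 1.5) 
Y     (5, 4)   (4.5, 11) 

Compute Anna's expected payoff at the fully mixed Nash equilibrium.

34/7

First find q, the probability Ben plays X, from Anna's indifference between X and Y: 2q + 12(1−q) = 5q + 4.5(1−q), giving q = 5/7.
Since Anna is indifferent in equilibrium, Anna's expected payoff equals the payoff from either row against (5/7, 2/7). Using X: 2(5/7) + 12(2/7) = 34/7.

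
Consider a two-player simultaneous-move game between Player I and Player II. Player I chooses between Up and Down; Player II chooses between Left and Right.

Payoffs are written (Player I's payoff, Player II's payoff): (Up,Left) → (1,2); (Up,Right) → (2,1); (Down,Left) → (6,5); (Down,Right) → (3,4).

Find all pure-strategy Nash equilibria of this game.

(Down, Left)

(Up, Left): Player I prefers Down (6 > 1) — not an equilibrium.
(Up, Right): Player I prefers Down (3 > 2); Player II prefers Left (2 > 1) — not an equilibrium.
(Down, Left): Player I gets 6 ≥ 1 from Up, and Player II gets 5 ≥ 4 from Right — Nash equilibrium.
(Down, Right): Player II prefers Left (5 > 4) — not an equilibrium.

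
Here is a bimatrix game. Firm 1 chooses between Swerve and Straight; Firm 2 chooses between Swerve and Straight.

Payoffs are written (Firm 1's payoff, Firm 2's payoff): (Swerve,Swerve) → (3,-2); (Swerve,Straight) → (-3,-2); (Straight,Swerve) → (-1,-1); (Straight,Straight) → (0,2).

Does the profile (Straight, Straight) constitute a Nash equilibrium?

Yes

At (Straight, Straight), Firm 1 earns 0; switching to Swerve would give -3, so Firm 1 has no profitable deviation.
Firm 2 earns 2; switching to Swerve would give -1, so Firm 2 has no profitable deviation.
Neither player can gain by a unilateral deviation, so this profile is a Nash equilibrium.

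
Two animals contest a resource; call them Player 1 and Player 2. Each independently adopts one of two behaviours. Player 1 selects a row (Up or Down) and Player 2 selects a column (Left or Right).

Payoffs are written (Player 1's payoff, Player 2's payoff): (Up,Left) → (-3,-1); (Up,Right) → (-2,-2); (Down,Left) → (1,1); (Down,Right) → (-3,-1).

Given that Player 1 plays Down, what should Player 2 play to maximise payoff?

Against Down, Player 2 earns 1 from Left and -1 from Right.
So Left is the best response.

Left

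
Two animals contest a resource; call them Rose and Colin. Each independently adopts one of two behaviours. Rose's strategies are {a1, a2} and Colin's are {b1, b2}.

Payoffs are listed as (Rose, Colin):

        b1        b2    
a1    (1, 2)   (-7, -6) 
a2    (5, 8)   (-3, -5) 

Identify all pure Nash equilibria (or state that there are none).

(a2, b1)

(a1, b1): Rose prefers a2 (5 > 1) — not an equilibrium.
(a1, b2): Rose prefers a2 (-3 > -7); Colin prefers b1 (2 > -6) — not an equilibrium.
(a2, b1): Rose gets 5 ≥ 1 from a1, and Colin gets 8 ≥ -5 from b2 — Nash equilibrium.
(a2, b2): Colin prefers b1 (8 > -5) — not an equilibrium.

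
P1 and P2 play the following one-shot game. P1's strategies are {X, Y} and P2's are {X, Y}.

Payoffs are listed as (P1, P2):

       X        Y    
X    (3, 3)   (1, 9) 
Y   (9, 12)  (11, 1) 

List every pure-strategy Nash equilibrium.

(X, X): P1 prefers Y (9 > 3); P2 prefers Y (9 > 3) — not an equilibrium.
(X, Y): P1 prefers Y (11 > 1) — not an equilibrium.
(Y, X): P1 gets 9 ≥ 3 from X, and P2 gets 12 ≥ 1 from Y — Nash equilibrium.
(Y, Y): P2 prefers X (12 > 1) — not an equilibrium.

(Y, X)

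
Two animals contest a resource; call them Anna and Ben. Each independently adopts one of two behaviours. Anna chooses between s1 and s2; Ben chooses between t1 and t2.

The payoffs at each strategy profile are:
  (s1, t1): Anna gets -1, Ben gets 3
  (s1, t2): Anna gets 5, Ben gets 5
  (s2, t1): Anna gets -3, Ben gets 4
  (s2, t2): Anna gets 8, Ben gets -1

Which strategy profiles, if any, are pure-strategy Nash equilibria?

(s1, t1): Ben prefers t2 (5 > 3) — not an equilibrium.
(s1, t2): Anna prefers s2 (8 > 5) — not an equilibrium.
(s2, t1): Anna prefers s1 (-1 > -3) — not an equilibrium.
(s2, t2): Ben prefers t1 (4 > -1) — not an equilibrium.

none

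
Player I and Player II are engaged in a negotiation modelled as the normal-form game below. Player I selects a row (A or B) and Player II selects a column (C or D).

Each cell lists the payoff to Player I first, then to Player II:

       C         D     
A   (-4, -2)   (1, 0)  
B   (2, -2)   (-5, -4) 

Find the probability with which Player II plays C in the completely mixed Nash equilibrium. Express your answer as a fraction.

Let q be the probability that Player II plays C. In a completely mixed equilibrium, Player I must be indifferent between A and B.
Player I's expected payoff from A is −4q + (1−q); from B it is 2q − 5(1−q).
Setting these equal: −5q + 1 = 7q − 5, so q = 1/2.

1/2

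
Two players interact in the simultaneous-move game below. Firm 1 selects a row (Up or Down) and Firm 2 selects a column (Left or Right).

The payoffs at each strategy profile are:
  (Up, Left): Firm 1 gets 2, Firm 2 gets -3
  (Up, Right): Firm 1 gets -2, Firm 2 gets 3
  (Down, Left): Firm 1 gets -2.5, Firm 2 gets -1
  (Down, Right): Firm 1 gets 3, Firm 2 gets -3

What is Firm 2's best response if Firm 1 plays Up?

Against Up, Firm 2 earns -3 from Left and 3 from Right.
So Right is the best response.

Right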